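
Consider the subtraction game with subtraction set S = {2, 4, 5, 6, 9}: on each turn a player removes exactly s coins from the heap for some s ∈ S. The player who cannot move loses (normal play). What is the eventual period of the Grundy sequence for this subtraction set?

18

G(0) = 0
G(1) = mex{} = 0
G(2) = mex{0} = 1
G(3) = mex{0} = 1
G(4) = mex{1,0} = 2
G(5) = mex{1,0,0} = 2
G(6) = mex{2,1,0,0} = 3
G(7) = mex{2,1,1,0} = 3
G(8) = mex{3,2,1,1} = 0
G(9) = mex{3,2,2,1,0} = 4
G(10) = mex{0,3,2,2,0} = 1
G(11) = mex{4,3,3,2,1} = 0
G(12) = mex{1,0,3,3,1} = 2
G(13) = mex{0,4,0,3,2} = 1
G(14) = mex{2,1,4,0,2} = 3
G(15) = mex{1,0,1,4,3} = 2
G(16) = mex{3,2,0,1,3} = 4
G(17) = mex{2,1,2,0,0} = 3
G(18) = mex{4,3,1,2,4} = 0
G(19) = mex{3,2,3,1,1} = 0
G(20) = mex{0,4,2,3,0} = 1
G(21) = mex{0,3,4,2,2} = 1
G(22) = mex{1,0,3,4,1} = 2
G(23) = mex{1,0,0,3,3} = 2
G(24) = mex{2,1,0,0,2} = 3
G(25) = mex{2,1,1,0,4} = 3
G(26) = mex{3,2,1,1,3} = 0
G(27) = mex{3,2,2,1,0} = 4
G(28) = mex{0,3,2,2,0} = 1
G(29) = mex{4,3,3,2,1} = 0
G(30) = mex{1,0,3,3,1} = 2
G(31) = mex{0,4,0,3,2} = 1
G(32) = mex{2,1,4,0,2} = 3
G(33) = mex{1,0,1,4,3} = 2
G(34) = mex{3,2,0,1,3} = 4
G(35) = mex{2,1,2,0,0} = 3
G(36) = mex{4,3,1,2,4} = 0
G(37) = mex{3,2,3,1,1} = 0
G(n+18) = G(n) holds for n = 0,…,8 (a full window of length max(S) = 9), so the sequence is purely periodic with period 18.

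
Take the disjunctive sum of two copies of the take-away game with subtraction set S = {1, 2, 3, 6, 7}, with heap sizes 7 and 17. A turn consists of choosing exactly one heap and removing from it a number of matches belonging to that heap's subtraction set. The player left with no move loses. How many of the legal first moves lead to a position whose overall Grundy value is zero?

All heaps use S = {1, 2, 3, 6, 7}:
n :  0  1  2  3  4  5  6  7  8  9 10 11 12 13 14 15 16 17
G :  0  1  2  3  0  1  2  3  0  1  2  3  0  1  2  3  0  1
Heap A: G(7) = 3.
Heap B: G(17) = 1.
Combined Grundy value = 3 ⊕ 1 = 2.
A winning move leaves total XOR = 0, i.e. changes one component's Grundy value g to g ⊕ X where X is the current total.
Heap A: need g' = 3⊕2 = 1. Options: 7−1→G=2, 7−2→G=1, 7−3→G=0, 7−6→G=1, 7−7→G=0. Hits: 2.
Heap B: need g' = 1⊕2 = 3. Options: 17−1→G=0, 17−2→G=3, 17−3→G=2, 17−6→G=3, 17−7→G=2. Hits: 2.

4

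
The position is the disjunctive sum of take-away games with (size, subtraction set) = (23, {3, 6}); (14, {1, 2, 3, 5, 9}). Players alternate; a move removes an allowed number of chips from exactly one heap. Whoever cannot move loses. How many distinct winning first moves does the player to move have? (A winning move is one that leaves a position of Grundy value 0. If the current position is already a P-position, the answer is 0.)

4

Heap A, S = {3, 6}:
n :  0  1  2  3  4  5  6  7  8  9 10 11 12 13 14 15 16 17 18 19 20 21 22 23
G :  0  0  0  1  1  1  2  2  2  0  0  0  1  1  1  2  2  2  0  0  0  1  1  1
G_A(23) = 1.
Heap B, S = {1, 2, 3, 5, 9}:
G(0) = 0
G(1) = mex{0} = 1
G(2) = mex{1,0} = 2
G(3) = mex{2,1,0} = 3
G(4) = mex{3,2,1} = 0
G(5) = mex{0,3,2,0} = 1
G(6) = mex{1,0,3,1} = 2
G(7) = mex{2,1,0,2} = 3
G(8) = mex{3,2,1,3} = 0
G(9) = mex{0,3,2,0,0} = 1
G(10) = mex{1,0,3,1,1} = 2
G(11) = mex{2,1,0,2,2} = 3
G(12) = mex{3,2,1,3,3} = 0
G(13) = mex{0,3,2,0,0} = 1
G(14) = mex{1,0,3,1,1} = 2
G_B(14) = 2.
Combined Grundy value = 1 ⊕ 2 = 3.
A winning move leaves total XOR = 0, i.e. changes one component's Grundy value g to g ⊕ X where X is the current total.
Heap A: need g' = 1⊕3 = 2. Options: 23−3→G=0, 23−6→G=2. Hits: 1.
Heap B: need g' = 2⊕3 = 1. Options: 14−1→G=1, 14−2→G=0, 14−3→G=3, 14−5→G=1, 14−9→G=1. Hits: 3.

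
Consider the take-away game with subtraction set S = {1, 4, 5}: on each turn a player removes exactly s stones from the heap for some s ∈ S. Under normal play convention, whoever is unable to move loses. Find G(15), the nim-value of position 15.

3

n :  0  1  2  3  4  5  6  7  8  9 10 11 12 13 14 15
G :  0  1  0  1  2  3  2  3  0  1  0  1  2  3  2  3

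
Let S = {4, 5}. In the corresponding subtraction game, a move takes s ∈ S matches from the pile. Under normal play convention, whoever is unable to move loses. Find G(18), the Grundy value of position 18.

n :  0  1  2  3  4  5  6  7  8  9 10 11 12 13 14 15 16 17 18
G :  0  0  0  0  1  1  1  1  2  0  0  0  0  1  1  1  1  2  0

0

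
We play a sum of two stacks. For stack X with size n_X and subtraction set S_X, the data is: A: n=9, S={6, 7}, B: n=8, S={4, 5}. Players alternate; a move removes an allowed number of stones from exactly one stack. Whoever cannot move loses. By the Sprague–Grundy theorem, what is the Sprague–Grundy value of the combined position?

Stack A, S = {6, 7}:
G(0) = 0
G(1) = mex{} = 0
G(2) = mex{} = 0
G(3) = mex{} = 0
G(4) = mex{} = 0
G(5) = mex{} = 0
G(6) = mex{0} = 1
G(7) = mex{0,0} = 1
G(8) = mex{0,0} = 1
G(9) = mex{0,0} = 1
G_A(9) = 1.
Stack B, S = {4, 5}:
G(0) = 0
G(1) = mex{} = 0
G(2) = mex{} = 0
G(3) = mex{} = 0
G(4) = mex{0} = 1
G(5) = mex{0,0} = 1
G(6) = mex{0,0} = 1
G(7) = mex{0,0} = 1
G(8) = mex{1,0} = 2
G_B(8) = 2.
Combined Grundy value = 1 ⊕ 2 = 3.

3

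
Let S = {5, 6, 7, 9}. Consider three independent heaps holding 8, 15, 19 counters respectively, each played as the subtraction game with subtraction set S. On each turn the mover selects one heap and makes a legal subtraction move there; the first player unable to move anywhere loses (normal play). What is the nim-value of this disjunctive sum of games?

0

All heaps use S = {5, 6, 7, 9}:
G(0) = 0
G(1) = mex{} = 0
G(2) = mex{} = 0
G(3) = mex{} = 0
G(4) = mex{} = 0
G(5) = mex{0} = 1
G(6) = mex{0,0} = 1
G(7) = mex{0,0,0} = 1
G(8) = mex{0,0,0} = 1
G(9) = mex{0,0,0,0} = 1
G(10) = mex{1,0,0,0} = 2
G(11) = mex{1,1,0,0} = 2
G(12) = mex{1,1,1,0} = 2
G(13) = mex{1,1,1,0} = 2
G(14) = mex{1,1,1,1} = 0
G(15) = mex{2,1,1,1} = 0
G(16) = mex{2,2,1,1} = 0
G(17) = mex{2,2,2,1} = 0
G(18) = mex{2,2,2,1} = 0
G(19) = mex{0,2,2,2} = 1
Heap A: G(8) = 1.
Heap B: G(15) = 0.
Heap C: G(19) = 1.
Combined Grundy value = 1 ⊕ 0 ⊕ 1 = 0.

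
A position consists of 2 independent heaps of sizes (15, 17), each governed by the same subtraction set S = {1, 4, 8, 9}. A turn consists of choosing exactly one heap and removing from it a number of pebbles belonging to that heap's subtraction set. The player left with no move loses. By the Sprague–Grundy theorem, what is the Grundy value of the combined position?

All heaps use S = {1, 4, 8, 9}:
G(0) = 0
G(1) = mex{0} = 1
G(2) = mex{1} = 0
G(3) = mex{0} = 1
G(4) = mex{1,0} = 2
G(5) = mex{2,1} = 0
G(6) = mex{0,0} = 1
G(7) = mex{1,1} = 0
G(8) = mex{0,2,0} = 1
G(9) = mex{1,0,1,0} = 2
G(10) = mex{2,1,0,1} = 3
G(11) = mex{3,0,1,0} = 2
G(12) = mex{2,1,2,1} = 0
G(13) = mex{0,2,0,2} = 1
G(14) = mex{1,3,1,0} = 2
G(15) = mex{2,2,0,1} = 3
G(16) = mex{3,0,1,0} = 2
G(17) = mex{2,1,2,1} = 0
Heap A: G(15) = 3.
Heap B: G(17) = 0.
Combined Grundy value = 3 ⊕ 0 = 3.

3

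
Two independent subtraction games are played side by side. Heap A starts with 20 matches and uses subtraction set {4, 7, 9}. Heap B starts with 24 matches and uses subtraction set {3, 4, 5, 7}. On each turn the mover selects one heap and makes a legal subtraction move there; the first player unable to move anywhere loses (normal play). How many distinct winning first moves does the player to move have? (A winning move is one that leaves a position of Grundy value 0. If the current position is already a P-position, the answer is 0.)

0

Heap A, S = {4, 7, 9}:
n :  0  1  2  3  4  5  6  7  8  9 10 11 12 13 14 15 16 17 18 19 20
G :  0  0  0  0  1  1  1  1  2  2  2  2  3  0  0  0  0  1  1  1  1
G_A(20) = 1.
Heap B, S = {3, 4, 5, 7}:
n :  0  1  2  3  4  5  6  7  8  9 10 11 12 13 14 15 16 17 18 19 20 21 22 23 24
G :  0  0  0  1  1  1  2  2  2  3  0  0  0  1  1  1  2  2  2  3  0  0  0  1  1
G_B(24) = 1.
Combined Grundy value = 1 ⊕ 1 = 0.
A winning move leaves total XOR = 0, i.e. changes one component's Grundy value g to g ⊕ X where X is the current total.
Heap A: target g' = 1⊕0 = 1, but every legal move changes the Grundy value (mex property), so 0 moves.
Heap B: target g' = 1⊕0 = 1, but every legal move changes the Grundy value (mex property), so 0 moves.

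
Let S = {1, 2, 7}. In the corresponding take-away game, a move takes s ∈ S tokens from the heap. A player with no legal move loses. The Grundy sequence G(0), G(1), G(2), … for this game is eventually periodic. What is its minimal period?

3

G(0) = 0
G(1) = mex{0} = 1
G(2) = mex{1,0} = 2
G(3) = mex{2,1} = 0
G(4) = mex{0,2} = 1
G(5) = mex{1,0} = 2
G(6) = mex{2,1} = 0
G(7) = mex{0,2,0} = 1
G(8) = mex{1,0,1} = 2
G(9) = mex{2,1,2} = 0
G(10) = mex{0,2,0} = 1
G(11) = mex{1,0,1} = 2
G(12) = mex{2,1,2} = 0
G(13) = mex{0,2,0} = 1
G(14) = mex{1,0,1} = 2
G(n+3) = G(n) holds for n = 0,…,6 (a full window of length max(S) = 7), so the sequence is purely periodic with period 3.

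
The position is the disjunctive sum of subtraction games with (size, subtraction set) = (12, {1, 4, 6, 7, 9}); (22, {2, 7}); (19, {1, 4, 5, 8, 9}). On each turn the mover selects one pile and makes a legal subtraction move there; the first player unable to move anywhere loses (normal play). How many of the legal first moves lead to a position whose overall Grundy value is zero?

4

Pile A, S = {1, 4, 6, 7, 9}:
n :  0  1  2  3  4  5  6  7  8  9 10 11 12
G :  0  1  0  1  2  0  1  2  3  2  0  1  2
G_A(12) = 2.
Pile B, S = {2, 7}:
G(0) = 0
G(1) = mex{} = 0
G(2) = mex{0} = 1
G(3) = mex{0} = 1
G(4) = mex{1} = 0
G(5) = mex{1} = 0
G(6) = mex{0} = 1
G(7) = mex{0,0} = 1
G(8) = mex{1,0} = 2
G(9) = mex{1,1} = 0
G(10) = mex{2,1} = 0
G(11) = mex{0,0} = 1
G(12) = mex{0,0} = 1
G(13) = mex{1,1} = 0
G(14) = mex{1,1} = 0
G(15) = mex{0,2} = 1
G(16) = mex{0,0} = 1
G(17) = mex{1,0} = 2
G(18) = mex{1,1} = 0
G(19) = mex{2,1} = 0
G(20) = mex{0,0} = 1
G(21) = mex{0,0} = 1
G(22) = mex{1,1} = 0
G_B(22) = 0.
Pile C, S = {1, 4, 5, 8, 9}:
G(0) = 0
G(1) = mex{0} = 1
G(2) = mex{1} = 0
G(3) = mex{0} = 1
G(4) = mex{1,0} = 2
G(5) = mex{2,1,0} = 3
G(6) = mex{3,0,1} = 2
G(7) = mex{2,1,0} = 3
G(8) = mex{3,2,1,0} = 4
G(9) = mex{4,3,2,1,0} = 5
G(10) = mex{5,2,3,0,1} = 4
G(11) = mex{4,3,2,1,0} = 5
G(12) = mex{5,4,3,2,1} = 0
G(13) = mex{0,5,4,3,2} = 1
G(14) = mex{1,4,5,2,3} = 0
G(15) = mex{0,5,4,3,2} = 1
G(16) = mex{1,0,5,4,3} = 2
G(17) = mex{2,1,0,5,4} = 3
G(18) = mex{3,0,1,4,5} = 2
G(19) = mex{2,1,0,5,4} = 3
G_C(19) = 3.
Combined Grundy value = 2 ⊕ 0 ⊕ 3 = 1.
A winning move leaves total XOR = 0, i.e. changes one component's Grundy value g to g ⊕ X where X is the current total.
Pile A: need g' = 2⊕1 = 3. Options: 12−1→G=1, 12−4→G=3, 12−6→G=1, 12−7→G=0, 12−9→G=1. Hits: 1.
Pile B: need g' = 0⊕1 = 1. Options: 22−2→G=1, 22−7→G=1. Hits: 2.
Pile C: need g' = 3⊕1 = 2. Options: 19−1→G=2, 19−4→G=1, 19−5→G=0, 19−8→G=5, 19−9→G=4. Hits: 1.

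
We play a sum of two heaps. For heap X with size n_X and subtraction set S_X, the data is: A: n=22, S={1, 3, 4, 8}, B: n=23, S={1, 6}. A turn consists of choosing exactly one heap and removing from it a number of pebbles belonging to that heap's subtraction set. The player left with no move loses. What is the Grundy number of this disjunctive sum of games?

Heap A, S = {1, 3, 4, 8}:
n :  0  1  2  3  4  5  6  7  8  9 10 11 12 13 14 15 16 17 18 19 20 21 22
G :  0  1  0  1  2  3  2  0  1  0  1  2  3  2  0  1  0  1  2  3  2  0  1
G_A(22) = 1.
Heap B, S = {1, 6}:
n :  0  1  2  3  4  5  6  7  8  9 10 11 12 13 14 15 16 17 18 19 20 21 22 23
G :  0  1  0  1  0  1  2  0  1  0  1  0  1  2  0  1  0  1  0  1  2  0  1  0
G_B(23) = 0.
Combined Grundy value = 1 ⊕ 0 = 1.

1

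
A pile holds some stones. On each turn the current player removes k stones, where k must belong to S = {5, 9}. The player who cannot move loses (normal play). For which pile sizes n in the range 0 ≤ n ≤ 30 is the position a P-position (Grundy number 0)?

0, 1, 2, 3, 4, 14, 15, 16, 17, 18, 28, 29, 30

n :  0  1  2  3  4  5  6  7  8  9 10 11 12 13 14 15 16 17 18 19 20 21 22 23 24 25 26 27 28 29 30
G :  0  0  0  0  0  1  1  1  1  1  2  2  2  2  0  0  0  0  0  1  1  1  1  1  2  2  2  2  0  0  0
P-positions are exactly the n with G(n) = 0.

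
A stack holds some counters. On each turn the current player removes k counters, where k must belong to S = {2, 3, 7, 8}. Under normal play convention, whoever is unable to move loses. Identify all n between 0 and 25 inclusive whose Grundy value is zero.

0, 1, 5, 6, 10, 11, 15, 16, 20, 21, 25

n :  0  1  2  3  4  5  6  7  8  9 10 11 12 13 14 15 16 17 18 19 20 21 22 23 24 25
G :  0  0  1  1  2  0  0  1  1  2  0  0  1  1  2  0  0  1  1  2  0  0  1  1  2  0
P-positions are exactly the n with G(n) = 0.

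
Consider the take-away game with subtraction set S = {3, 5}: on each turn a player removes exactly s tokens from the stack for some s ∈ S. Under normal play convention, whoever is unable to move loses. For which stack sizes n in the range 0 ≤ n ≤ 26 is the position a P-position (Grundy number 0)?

n :  0  1  2  3  4  5  6  7  8  9 10 11 12 13 14 15 16 17 18 19 20 21 22 23 24 25 26
G :  0  0  0  1  1  1  2  2  0  0  0  1  1  1  2  2  0  0  0  1  1  1  2  2  0  0  0
P-positions are exactly the n with G(n) = 0.

0, 1, 2, 8, 9, 10, 16, 17, 18, 24, 25, 26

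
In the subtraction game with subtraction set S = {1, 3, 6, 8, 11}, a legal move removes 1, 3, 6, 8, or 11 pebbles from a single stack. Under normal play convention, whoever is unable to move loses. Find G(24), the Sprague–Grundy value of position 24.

1

n :  0  1  2  3  4  5  6  7  8  9 10 11 12 13 14 15 16 17 18 19 20 21 22 23 24
G :  0  1  0  1  0  1  2  3  2  0  1  3  4  2  0  1  0  1  0  1  2  3  2  0  1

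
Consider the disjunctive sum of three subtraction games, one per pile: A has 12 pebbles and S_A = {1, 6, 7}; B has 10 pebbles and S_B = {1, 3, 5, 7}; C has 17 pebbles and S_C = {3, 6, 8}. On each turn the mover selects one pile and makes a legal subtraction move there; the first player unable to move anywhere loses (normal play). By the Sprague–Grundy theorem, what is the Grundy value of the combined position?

Pile A, S = {1, 6, 7}:
G(0) = 0
G(1) = mex{0} = 1
G(2) = mex{1} = 0
G(3) = mex{0} = 1
G(4) = mex{1} = 0
G(5) = mex{0} = 1
G(6) = mex{1,0} = 2
G(7) = mex{2,1,0} = 3
G(8) = mex{3,0,1} = 2
G(9) = mex{2,1,0} = 3
G(10) = mex{3,0,1} = 2
G(11) = mex{2,1,0} = 3
G(12) = mex{3,2,1} = 0
G_A(12) = 0.
Pile B, S = {1, 3, 5, 7}:
n :  0  1  2  3  4  5  6  7  8  9 10
G :  0  1  0  1  0  1  0  1  0  1  0
G_B(10) = 0.
Pile C, S = {3, 6, 8}:
n :  0  1  2  3  4  5  6  7  8  9 10 11 12 13 14 15 16 17
G :  0  0  0  1  1  1  2  2  2  3  3  0  0  0  1  1  1  2
G_C(17) = 2.
Combined Grundy value = 0 ⊕ 0 ⊕ 2 = 2.

2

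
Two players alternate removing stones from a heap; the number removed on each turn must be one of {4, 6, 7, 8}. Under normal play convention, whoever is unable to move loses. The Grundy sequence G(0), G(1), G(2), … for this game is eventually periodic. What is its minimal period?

12

n :  0  1  2  3  4  5  6  7  8  9 10 11 12 13 14 15 16 17 18 19 20 21 22 23 24 25
G :  0  0  0  0  1  1  1  1  2  2  2  2  0  0  0  0  1  1  1  1  2  2  2  2  0  0
G(n+12) = G(n) holds for n = 0,…,7 (a full window of length max(S) = 8), so the sequence is purely periodic with period 12.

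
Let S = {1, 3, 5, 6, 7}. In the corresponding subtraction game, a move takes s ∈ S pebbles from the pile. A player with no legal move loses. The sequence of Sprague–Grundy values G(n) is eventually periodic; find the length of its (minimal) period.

n :  0  1  2  3  4  5  6  7  8  9 10 11 12 13 14 15 16 17 18 19 20 21 22 23 24 25
G :  0  1  0  1  0  1  2  3  2  3  2  3  0  1  0  1  0  1  2  3  2  3  2  3  0  1
G(n+12) = G(n) holds for n = 0,…,6 (a full window of length max(S) = 7), so the sequence is purely periodic with period 12.

12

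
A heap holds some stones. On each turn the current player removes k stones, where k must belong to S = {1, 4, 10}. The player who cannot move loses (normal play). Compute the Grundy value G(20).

n :  0  1  2  3  4  5  6  7  8  9 10 11 12 13 14 15 16 17 18 19 20
G :  0  1  0  1  2  0  1  0  1  2  3  2  3  0  1  3  0  1  0  1  2

2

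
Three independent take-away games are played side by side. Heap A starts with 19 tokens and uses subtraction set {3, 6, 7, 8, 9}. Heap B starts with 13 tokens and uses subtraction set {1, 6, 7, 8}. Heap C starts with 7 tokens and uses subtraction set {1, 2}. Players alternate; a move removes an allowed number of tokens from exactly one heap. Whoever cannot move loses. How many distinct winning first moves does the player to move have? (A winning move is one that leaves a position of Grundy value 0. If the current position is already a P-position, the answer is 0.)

Heap A, S = {3, 6, 7, 8, 9}:
G(0) = 0
G(1) = mex{} = 0
G(2) = mex{} = 0
G(3) = mex{0} = 1
G(4) = mex{0} = 1
G(5) = mex{0} = 1
G(6) = mex{1,0} = 2
G(7) = mex{1,0,0} = 2
G(8) = mex{1,0,0,0} = 2
G(9) = mex{2,1,0,0,0} = 3
G(10) = mex{2,1,1,0,0} = 3
G(11) = mex{2,1,1,1,0} = 3
G(12) = mex{3,2,1,1,1} = 0
G(13) = mex{3,2,2,1,1} = 0
G(14) = mex{3,2,2,2,1} = 0
G(15) = mex{0,3,2,2,2} = 1
G(16) = mex{0,3,3,2,2} = 1
G(17) = mex{0,3,3,3,2} = 1
G(18) = mex{1,0,3,3,3} = 2
G(19) = mex{1,0,0,3,3} = 2
G_A(19) = 2.
Heap B, S = {1, 6, 7, 8}:
n :  0  1  2  3  4  5  6  7  8  9 10 11 12 13
G :  0  1  0  1  0  1  2  3  2  3  2  3  4  0
G_B(13) = 0.
Heap C, S = {1, 2}:
n : 0 1 2 3 4 5 6 7
G : 0 1 2 0 1 2 0 1
G_C(7) = 1.
Combined Grundy value = 2 ⊕ 0 ⊕ 1 = 3.
A winning move leaves total XOR = 0, i.e. changes one component's Grundy value g to g ⊕ X where X is the current total.
Heap A: need g' = 2⊕3 = 1. Options: 19−3→G=1, 19−6→G=0, 19−7→G=0, 19−8→G=3, 19−9→G=3. Hits: 1.
Heap B: need g' = 0⊕3 = 3. Options: 13−1→G=4, 13−6→G=3, 13−7→G=2, 13−8→G=1. Hits: 1.
Heap C: need g' = 1⊕3 = 2. Options: 7−1→G=0, 7−2→G=2. Hits: 1.

3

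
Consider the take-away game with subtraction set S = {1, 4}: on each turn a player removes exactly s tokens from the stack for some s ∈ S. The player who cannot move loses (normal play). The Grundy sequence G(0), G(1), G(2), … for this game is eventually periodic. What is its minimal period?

n :  0  1  2  3  4  5  6  7  8  9 10 11 12 13 14
G :  0  1  0  1  2  0  1  0  1  2  0  1  0  1  2
G(n+5) = G(n) holds for n = 0,…,3 (a full window of length max(S) = 4), so the sequence is purely periodic with period 5.

5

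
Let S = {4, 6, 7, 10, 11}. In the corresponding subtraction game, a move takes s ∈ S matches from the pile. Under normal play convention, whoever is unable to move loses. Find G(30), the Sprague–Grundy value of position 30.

0

n :  0  1  2  3  4  5  6  7  8  9 10 11 12 13 14 15 16 17 18 19 20 21 22 23 24 25 26 27 28 29 30
G :  0  0  0  0  1  1  1  1  2  2  2  2  3  3  3  0  0  0  0  1  1  1  1  2  2  2  2  3  3  3  0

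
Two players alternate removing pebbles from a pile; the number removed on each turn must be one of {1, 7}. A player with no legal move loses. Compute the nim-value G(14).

G(0) = 0
G(1) = mex{0} = 1
G(2) = mex{1} = 0
G(3) = mex{0} = 1
G(4) = mex{1} = 0
G(5) = mex{0} = 1
G(6) = mex{1} = 0
G(7) = mex{0,0} = 1
G(8) = mex{1,1} = 0
G(9) = mex{0,0} = 1
G(10) = mex{1,1} = 0
G(11) = mex{0,0} = 1
G(12) = mex{1,1} = 0
G(13) = mex{0,0} = 1
G(14) = mex{1,1} = 0

0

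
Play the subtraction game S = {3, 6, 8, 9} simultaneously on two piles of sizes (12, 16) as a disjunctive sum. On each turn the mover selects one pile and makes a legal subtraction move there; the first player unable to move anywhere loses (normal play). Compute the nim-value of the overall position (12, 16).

All piles use S = {3, 6, 8, 9}:
G(0) = 0
G(1) = mex{} = 0
G(2) = mex{} = 0
G(3) = mex{0} = 1
G(4) = mex{0} = 1
G(5) = mex{0} = 1
G(6) = mex{1,0} = 2
G(7) = mex{1,0} = 2
G(8) = mex{1,0,0} = 2
G(9) = mex{2,1,0,0} = 3
G(10) = mex{2,1,0,0} = 3
G(11) = mex{2,1,1,0} = 3
G(12) = mex{3,2,1,1} = 0
G(13) = mex{3,2,1,1} = 0
G(14) = mex{3,2,2,1} = 0
G(15) = mex{0,3,2,2} = 1
G(16) = mex{0,3,2,2} = 1
Pile A: G(12) = 0.
Pile B: G(16) = 1.
Combined Grundy value = 0 ⊕ 1 = 1.

1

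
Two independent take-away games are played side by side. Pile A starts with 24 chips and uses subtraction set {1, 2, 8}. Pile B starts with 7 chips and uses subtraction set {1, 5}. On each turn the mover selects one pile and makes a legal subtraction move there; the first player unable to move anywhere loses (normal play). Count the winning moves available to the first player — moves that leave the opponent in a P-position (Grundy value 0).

Pile A, S = {1, 2, 8}:
n :  0  1  2  3  4  5  6  7  8  9 10 11 12 13 14 15 16 17 18 19 20 21 22 23 24
G :  0  1  2  0  1  2  0  1  2  0  1  2  0  1  2  0  1  2  0  1  2  0  1  2  0
G_A(24) = 0.
Pile B, S = {1, 5}:
G(0) = 0
G(1) = mex{0} = 1
G(2) = mex{1} = 0
G(3) = mex{0} = 1
G(4) = mex{1} = 0
G(5) = mex{0,0} = 1
G(6) = mex{1,1} = 0
G(7) = mex{0,0} = 1
G_B(7) = 1.
Combined Grundy value = 0 ⊕ 1 = 1.
A winning move leaves total XOR = 0, i.e. changes one component's Grundy value g to g ⊕ X where X is the current total.
Pile A: need g' = 0⊕1 = 1. Options: 24−1→G=2, 24−2→G=1, 24−8→G=1. Hits: 2.
Pile B: need g' = 1⊕1 = 0. Options: 7−1→G=0, 7−5→G=0. Hits: 2.

4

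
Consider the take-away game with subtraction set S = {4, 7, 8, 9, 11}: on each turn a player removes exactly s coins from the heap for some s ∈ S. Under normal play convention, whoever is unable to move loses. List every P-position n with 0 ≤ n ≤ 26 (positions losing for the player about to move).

G(0) = 0
G(1) = mex{} = 0
G(2) = mex{} = 0
G(3) = mex{} = 0
G(4) = mex{0} = 1
G(5) = mex{0} = 1
G(6) = mex{0} = 1
G(7) = mex{0,0} = 1
G(8) = mex{1,0,0} = 2
G(9) = mex{1,0,0,0} = 2
G(10) = mex{1,0,0,0} = 2
G(11) = mex{1,1,0,0,0} = 2
G(12) = mex{2,1,1,0,0} = 3
G(13) = mex{2,1,1,1,0} = 3
G(14) = mex{2,1,1,1,0} = 3
G(15) = mex{2,2,1,1,1} = 0
G(16) = mex{3,2,2,1,1} = 0
G(17) = mex{3,2,2,2,1} = 0
G(18) = mex{3,2,2,2,1} = 0
G(19) = mex{0,3,2,2,2} = 1
G(20) = mex{0,3,3,2,2} = 1
G(21) = mex{0,3,3,3,2} = 1
G(22) = mex{0,0,3,3,2} = 1
G(23) = mex{1,0,0,3,3} = 2
G(24) = mex{1,0,0,0,3} = 2
G(25) = mex{1,0,0,0,3} = 2
G(26) = mex{1,1,0,0,0} = 2
P-positions are exactly the n with G(n) = 0.

0, 1, 2, 3, 15, 16, 17, 18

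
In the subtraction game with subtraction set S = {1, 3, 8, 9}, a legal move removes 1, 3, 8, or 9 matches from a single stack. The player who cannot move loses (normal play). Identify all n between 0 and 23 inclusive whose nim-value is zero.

0, 2, 4, 6, 16, 18, 20, 22

n :  0  1  2  3  4  5  6  7  8  9 10 11 12 13 14 15 16 17 18 19 20 21 22 23
G :  0  1  0  1  0  1  0  1  2  3  2  3  2  3  2  3  0  1  0  1  0  1  0  1
P-positions are exactly the n with G(n) = 0.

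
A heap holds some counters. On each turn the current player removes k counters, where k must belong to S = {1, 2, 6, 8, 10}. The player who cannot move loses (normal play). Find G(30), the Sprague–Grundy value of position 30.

G(0) = 0
G(1) = mex{0} = 1
G(2) = mex{1,0} = 2
G(3) = mex{2,1} = 0
G(4) = mex{0,2} = 1
G(5) = mex{1,0} = 2
G(6) = mex{2,1,0} = 3
G(7) = mex{3,2,1} = 0
G(8) = mex{0,3,2,0} = 1
G(9) = mex{1,0,0,1} = 2
G(10) = mex{2,1,1,2,0} = 3
G(11) = mex{3,2,2,0,1} = 4
G(12) = mex{4,3,3,1,2} = 0
G(13) = mex{0,4,0,2,0} = 1
G(14) = mex{1,0,1,3,1} = 2
G(15) = mex{2,1,2,0,2} = 3
G(16) = mex{3,2,3,1,3} = 0
G(17) = mex{0,3,4,2,0} = 1
G(18) = mex{1,0,0,3,1} = 2
G(19) = mex{2,1,1,4,2} = 0
G(20) = mex{0,2,2,0,3} = 1
G(21) = mex{1,0,3,1,4} = 2
G(22) = mex{2,1,0,2,0} = 3
G(23) = mex{3,2,1,3,1} = 0
G(24) = mex{0,3,2,0,2} = 1
G(25) = mex{1,0,0,1,3} = 2
G(26) = mex{2,1,1,2,0} = 3
G(27) = mex{3,2,2,0,1} = 4
G(28) = mex{4,3,3,1,2} = 0
G(29) = mex{0,4,0,2,0} = 1
G(30) = mex{1,0,1,3,1} = 2

2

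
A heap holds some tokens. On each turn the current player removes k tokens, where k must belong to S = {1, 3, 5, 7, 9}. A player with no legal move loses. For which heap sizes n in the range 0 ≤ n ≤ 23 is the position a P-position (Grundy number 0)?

G(0) = 0
G(1) = mex{0} = 1
G(2) = mex{1} = 0
G(3) = mex{0,0} = 1
G(4) = mex{1,1} = 0
G(5) = mex{0,0,0} = 1
G(6) = mex{1,1,1} = 0
G(7) = mex{0,0,0,0} = 1
G(8) = mex{1,1,1,1} = 0
G(9) = mex{0,0,0,0,0} = 1
G(10) = mex{1,1,1,1,1} = 0
G(11) = mex{0,0,0,0,0} = 1
G(12) = mex{1,1,1,1,1} = 0
G(13) = mex{0,0,0,0,0} = 1
G(14) = mex{1,1,1,1,1} = 0
G(15) = mex{0,0,0,0,0} = 1
G(16) = mex{1,1,1,1,1} = 0
G(17) = mex{0,0,0,0,0} = 1
G(18) = mex{1,1,1,1,1} = 0
G(19) = mex{0,0,0,0,0} = 1
G(20) = mex{1,1,1,1,1} = 0
G(21) = mex{0,0,0,0,0} = 1
G(22) = mex{1,1,1,1,1} = 0
G(23) = mex{0,0,0,0,0} = 1
P-positions are exactly the n with G(n) = 0.

0, 2, 4, 6, 8, 10, 12, 14, 16, 18, 20, 22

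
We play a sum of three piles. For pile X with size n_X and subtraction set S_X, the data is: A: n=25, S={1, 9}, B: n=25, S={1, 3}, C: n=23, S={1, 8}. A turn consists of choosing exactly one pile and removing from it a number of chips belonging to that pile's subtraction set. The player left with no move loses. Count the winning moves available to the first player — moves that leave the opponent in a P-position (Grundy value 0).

Pile A, S = {1, 9}:
n :  0  1  2  3  4  5  6  7  8  9 10 11 12 13 14 15 16 17 18 19 20 21 22 23 24 25
G :  0  1  0  1  0  1  0  1  0  1  0  1  0  1  0  1  0  1  0  1  0  1  0  1  0  1
G_A(25) = 1.
Pile B, S = {1, 3}:
n :  0  1  2  3  4  5  6  7  8  9 10 11 12 13 14 15 16 17 18 19 20 21 22 23 24 25
G :  0  1  0  1  0  1  0  1  0  1  0  1  0  1  0  1  0  1  0  1  0  1  0  1  0  1
G_B(25) = 1.
Pile C, S = {1, 8}:
n :  0  1  2  3  4  5  6  7  8  9 10 11 12 13 14 15 16 17 18 19 20 21 22 23
G :  0  1  0  1  0  1  0  1  2  0  1  0  1  0  1  0  1  2  0  1  0  1  0  1
G_C(23) = 1.
Combined Grundy value = 1 ⊕ 1 ⊕ 1 = 1.
A winning move leaves total XOR = 0, i.e. changes one component's Grundy value g to g ⊕ X where X is the current total.
Pile A: need g' = 1⊕1 = 0. Options: 25−1→G=0, 25−9→G=0. Hits: 2.
Pile B: need g' = 1⊕1 = 0. Options: 25−1→G=0, 25−3→G=0. Hits: 2.
Pile C: need g' = 1⊕1 = 0. Options: 23−1→G=0, 23−8→G=0. Hits: 2.

6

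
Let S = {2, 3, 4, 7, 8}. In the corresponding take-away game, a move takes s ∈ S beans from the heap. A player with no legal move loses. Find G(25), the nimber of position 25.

G(0) = 0
G(1) = mex{} = 0
G(2) = mex{0} = 1
G(3) = mex{0,0} = 1
G(4) = mex{1,0,0} = 2
G(5) = mex{1,1,0} = 2
G(6) = mex{2,1,1} = 0
G(7) = mex{2,2,1,0} = 3
G(8) = mex{0,2,2,0,0} = 1
G(9) = mex{3,0,2,1,0} = 4
G(10) = mex{1,3,0,1,1} = 2
G(11) = mex{4,1,3,2,1} = 0
G(12) = mex{2,4,1,2,2} = 0
G(13) = mex{0,2,4,0,2} = 1
G(14) = mex{0,0,2,3,0} = 1
G(15) = mex{1,0,0,1,3} = 2
G(16) = mex{1,1,0,4,1} = 2
G(17) = mex{2,1,1,2,4} = 0
G(18) = mex{2,2,1,0,2} = 3
G(19) = mex{0,2,2,0,0} = 1
G(20) = mex{3,0,2,1,0} = 4
G(21) = mex{1,3,0,1,1} = 2
G(22) = mex{4,1,3,2,1} = 0
G(23) = mex{2,4,1,2,2} = 0
G(24) = mex{0,2,4,0,2} = 1
G(25) = mex{0,0,2,3,0} = 1

1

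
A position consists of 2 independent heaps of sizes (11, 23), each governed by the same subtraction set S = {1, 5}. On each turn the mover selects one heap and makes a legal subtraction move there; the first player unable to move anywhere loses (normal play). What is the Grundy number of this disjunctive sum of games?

All heaps use S = {1, 5}:
G(0) = 0
G(1) = mex{0} = 1
G(2) = mex{1} = 0
G(3) = mex{0} = 1
G(4) = mex{1} = 0
G(5) = mex{0,0} = 1
G(6) = mex{1,1} = 0
G(7) = mex{0,0} = 1
G(8) = mex{1,1} = 0
G(9) = mex{0,0} = 1
G(10) = mex{1,1} = 0
G(11) = mex{0,0} = 1
G(12) = mex{1,1} = 0
G(13) = mex{0,0} = 1
G(14) = mex{1,1} = 0
G(15) = mex{0,0} = 1
G(16) = mex{1,1} = 0
G(17) = mex{0,0} = 1
G(18) = mex{1,1} = 0
G(19) = mex{0,0} = 1
G(20) = mex{1,1} = 0
G(21) = mex{0,0} = 1
G(22) = mex{1,1} = 0
G(23) = mex{0,0} = 1
Heap A: G(11) = 1.
Heap B: G(23) = 1.
Combined Grundy value = 1 ⊕ 1 = 0.

0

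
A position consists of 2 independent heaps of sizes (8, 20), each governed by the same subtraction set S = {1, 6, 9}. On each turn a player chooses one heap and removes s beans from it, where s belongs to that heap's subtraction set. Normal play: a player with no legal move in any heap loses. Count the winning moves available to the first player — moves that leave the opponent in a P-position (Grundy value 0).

All heaps use S = {1, 6, 9}:
n :  0  1  2  3  4  5  6  7  8  9 10 11 12 13 14 15 16 17 18 19 20
G :  0  1  0  1  0  1  2  0  1  2  3  2  0  1  0  1  2  0  1  0  1
Heap A: G(8) = 1.
Heap B: G(20) = 1.
Combined Grundy value = 1 ⊕ 1 = 0.
A winning move leaves total XOR = 0, i.e. changes one component's Grundy value g to g ⊕ X where X is the current total.
Heap A: target g' = 1⊕0 = 1, but every legal move changes the Grundy value (mex property), so 0 moves.
Heap B: target g' = 1⊕0 = 1, but every legal move changes the Grundy value (mex property), so 0 moves.

0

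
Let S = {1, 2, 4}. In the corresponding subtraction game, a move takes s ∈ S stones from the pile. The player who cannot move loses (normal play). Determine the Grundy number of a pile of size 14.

2

n :  0  1  2  3  4  5  6  7  8  9 10 11 12 13 14
G :  0  1  2  0  1  2  0  1  2  0  1  2  0  1  2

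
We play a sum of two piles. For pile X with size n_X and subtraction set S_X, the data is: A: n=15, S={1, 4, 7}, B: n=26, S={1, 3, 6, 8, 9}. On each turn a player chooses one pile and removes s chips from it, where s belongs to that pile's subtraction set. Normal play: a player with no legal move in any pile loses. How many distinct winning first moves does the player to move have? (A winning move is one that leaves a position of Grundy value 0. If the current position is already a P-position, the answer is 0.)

Pile A, S = {1, 4, 7}:
n :  0  1  2  3  4  5  6  7  8  9 10 11 12 13 14 15
G :  0  1  0  1  2  0  1  2  0  1  0  1  2  0  1  2
G_A(15) = 2.
Pile B, S = {1, 3, 6, 8, 9}:
n :  0  1  2  3  4  5  6  7  8  9 10 11 12 13 14 15 16 17 18 19 20 21 22 23 24 25 26
G :  0  1  0  1  0  1  2  3  2  3  2  3  4  5  0  1  0  1  0  1  2  3  2  3  2  3  4
G_B(26) = 4.
Combined Grundy value = 2 ⊕ 4 = 6.
A winning move leaves total XOR = 0, i.e. changes one component's Grundy value g to g ⊕ X where X is the current total.
Pile A: need g' = 2⊕6 = 4. Options: 15−1→G=1, 15−4→G=1, 15−7→G=0. Hits: 0.
Pile B: need g' = 4⊕6 = 2. Options: 26−1→G=3, 26−3→G=3, 26−6→G=2, 26−8→G=0, 26−9→G=1. Hits: 1.

1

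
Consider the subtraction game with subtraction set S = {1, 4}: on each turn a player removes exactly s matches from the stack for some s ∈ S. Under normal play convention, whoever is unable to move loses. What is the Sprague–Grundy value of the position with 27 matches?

0

G(0) = 0
G(1) = mex{0} = 1
G(2) = mex{1} = 0
G(3) = mex{0} = 1
G(4) = mex{1,0} = 2
G(5) = mex{2,1} = 0
G(6) = mex{0,0} = 1
G(7) = mex{1,1} = 0
G(8) = mex{0,2} = 1
G(9) = mex{1,0} = 2
G(10) = mex{2,1} = 0
G(11) = mex{0,0} = 1
G(12) = mex{1,1} = 0
G(13) = mex{0,2} = 1
G(14) = mex{1,0} = 2
G(15) = mex{2,1} = 0
G(16) = mex{0,0} = 1
G(17) = mex{1,1} = 0
G(18) = mex{0,2} = 1
G(19) = mex{1,0} = 2
G(20) = mex{2,1} = 0
G(21) = mex{0,0} = 1
G(22) = mex{1,1} = 0
G(23) = mex{0,2} = 1
G(24) = mex{1,0} = 2
G(25) = mex{2,1} = 0
G(26) = mex{0,0} = 1
G(27) = mex{1,1} = 0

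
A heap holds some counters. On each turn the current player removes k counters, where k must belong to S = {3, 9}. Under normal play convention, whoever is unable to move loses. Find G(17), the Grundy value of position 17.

n :  0  1  2  3  4  5  6  7  8  9 10 11 12 13 14 15 16 17
G :  0  0  0  1  1  1  0  0  0  1  1  1  0  0  0  1  1  1

1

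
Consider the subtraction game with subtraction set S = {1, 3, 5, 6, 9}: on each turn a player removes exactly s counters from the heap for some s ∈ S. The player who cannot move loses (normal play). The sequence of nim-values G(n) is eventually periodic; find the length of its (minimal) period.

12

G(0) = 0
G(1) = mex{0} = 1
G(2) = mex{1} = 0
G(3) = mex{0,0} = 1
G(4) = mex{1,1} = 0
G(5) = mex{0,0,0} = 1
G(6) = mex{1,1,1,0} = 2
G(7) = mex{2,0,0,1} = 3
G(8) = mex{3,1,1,0} = 2
G(9) = mex{2,2,0,1,0} = 3
G(10) = mex{3,3,1,0,1} = 2
G(11) = mex{2,2,2,1,0} = 3
G(12) = mex{3,3,3,2,1} = 0
G(13) = mex{0,2,2,3,0} = 1
G(14) = mex{1,3,3,2,1} = 0
G(15) = mex{0,0,2,3,2} = 1
G(16) = mex{1,1,3,2,3} = 0
G(17) = mex{0,0,0,3,2} = 1
G(18) = mex{1,1,1,0,3} = 2
G(19) = mex{2,0,0,1,2} = 3
G(20) = mex{3,1,1,0,3} = 2
G(21) = mex{2,2,0,1,0} = 3
G(22) = mex{3,3,1,0,1} = 2
G(23) = mex{2,2,2,1,0} = 3
G(24) = mex{3,3,3,2,1} = 0
G(25) = mex{0,2,2,3,0} = 1
G(n+12) = G(n) holds for n = 0,…,8 (a full window of length max(S) = 9), so the sequence is purely periodic with period 12.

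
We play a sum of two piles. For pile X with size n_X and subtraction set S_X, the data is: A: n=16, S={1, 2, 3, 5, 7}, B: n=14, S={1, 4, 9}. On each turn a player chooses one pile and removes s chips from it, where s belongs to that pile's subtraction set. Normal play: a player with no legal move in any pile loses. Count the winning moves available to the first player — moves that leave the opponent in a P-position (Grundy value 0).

3

Pile A, S = {1, 2, 3, 5, 7}:
G(0) = 0
G(1) = mex{0} = 1
G(2) = mex{1,0} = 2
G(3) = mex{2,1,0} = 3
G(4) = mex{3,2,1} = 0
G(5) = mex{0,3,2,0} = 1
G(6) = mex{1,0,3,1} = 2
G(7) = mex{2,1,0,2,0} = 3
G(8) = mex{3,2,1,3,1} = 0
G(9) = mex{0,3,2,0,2} = 1
G(10) = mex{1,0,3,1,3} = 2
G(11) = mex{2,1,0,2,0} = 3
G(12) = mex{3,2,1,3,1} = 0
G(13) = mex{0,3,2,0,2} = 1
G(14) = mex{1,0,3,1,3} = 2
G(15) = mex{2,1,0,2,0} = 3
G(16) = mex{3,2,1,3,1} = 0
G_A(16) = 0.
Pile B, S = {1, 4, 9}:
G(0) = 0
G(1) = mex{0} = 1
G(2) = mex{1} = 0
G(3) = mex{0} = 1
G(4) = mex{1,0} = 2
G(5) = mex{2,1} = 0
G(6) = mex{0,0} = 1
G(7) = mex{1,1} = 0
G(8) = mex{0,2} = 1
G(9) = mex{1,0,0} = 2
G(10) = mex{2,1,1} = 0
G(11) = mex{0,0,0} = 1
G(12) = mex{1,1,1} = 0
G(13) = mex{0,2,2} = 1
G(14) = mex{1,0,0} = 2
G_B(14) = 2.
Combined Grundy value = 0 ⊕ 2 = 2.
A winning move leaves total XOR = 0, i.e. changes one component's Grundy value g to g ⊕ X where X is the current total.
Pile A: need g' = 0⊕2 = 2. Options: 16−1→G=3, 16−2→G=2, 16−3→G=1, 16−5→G=3, 16−7→G=1. Hits: 1.
Pile B: need g' = 2⊕2 = 0. Options: 14−1→G=1, 14−4→G=0, 14−9→G=0. Hits: 2.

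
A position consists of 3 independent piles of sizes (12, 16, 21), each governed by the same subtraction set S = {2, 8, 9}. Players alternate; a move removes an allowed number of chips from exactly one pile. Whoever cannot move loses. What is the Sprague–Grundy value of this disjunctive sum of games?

All piles use S = {2, 8, 9}:
n :  0  1  2  3  4  5  6  7  8  9 10 11 12 13 14 15 16 17 18 19 20 21
G :  0  0  1  1  0  0  1  1  2  2  3  0  2  1  3  0  0  1  1  2  3  0
Pile A: G(12) = 2.
Pile B: G(16) = 0.
Pile C: G(21) = 0.
Combined Grundy value = 2 ⊕ 0 ⊕ 0 = 2.

2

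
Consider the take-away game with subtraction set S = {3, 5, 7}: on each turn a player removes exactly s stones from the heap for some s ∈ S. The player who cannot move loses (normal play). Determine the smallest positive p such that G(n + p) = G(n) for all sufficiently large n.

n :  0  1  2  3  4  5  6  7  8  9 10 11 12 13 14 15 16 17 18 19 20 21
G :  0  0  0  1  1  1  2  2  2  3  0  0  0  1  1  1  2  2  2  3  0  0
G(n+10) = G(n) holds for n = 0,…,6 (a full window of length max(S) = 7), so the sequence is purely periodic with period 10.

10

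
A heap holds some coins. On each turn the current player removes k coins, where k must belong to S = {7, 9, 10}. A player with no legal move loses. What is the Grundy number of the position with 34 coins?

0

G(0) = 0
G(1) = mex{} = 0
G(2) = mex{} = 0
G(3) = mex{} = 0
G(4) = mex{} = 0
G(5) = mex{} = 0
G(6) = mex{} = 0
G(7) = mex{0} = 1
G(8) = mex{0} = 1
G(9) = mex{0,0} = 1
G(10) = mex{0,0,0} = 1
G(11) = mex{0,0,0} = 1
G(12) = mex{0,0,0} = 1
G(13) = mex{0,0,0} = 1
G(14) = mex{1,0,0} = 2
G(15) = mex{1,0,0} = 2
G(16) = mex{1,1,0} = 2
G(17) = mex{1,1,1} = 0
G(18) = mex{1,1,1} = 0
G(19) = mex{1,1,1} = 0
G(20) = mex{1,1,1} = 0
G(21) = mex{2,1,1} = 0
G(22) = mex{2,1,1} = 0
G(23) = mex{2,2,1} = 0
G(24) = mex{0,2,2} = 1
G(25) = mex{0,2,2} = 1
G(26) = mex{0,0,2} = 1
G(27) = mex{0,0,0} = 1
G(28) = mex{0,0,0} = 1
G(29) = mex{0,0,0} = 1
G(30) = mex{0,0,0} = 1
G(31) = mex{1,0,0} = 2
G(32) = mex{1,0,0} = 2
G(33) = mex{1,1,0} = 2
G(34) = mex{1,1,1} = 0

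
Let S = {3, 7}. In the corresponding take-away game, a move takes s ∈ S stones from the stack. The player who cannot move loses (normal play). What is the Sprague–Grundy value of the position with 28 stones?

n :  0  1  2  3  4  5  6  7  8  9 10 11 12 13 14 15 16 17 18 19 20 21 22 23 24 25 26 27 28
G :  0  0  0  1  1  1  0  2  2  1  0  0  0  1  1  1  0  2  2  1  0  0  0  1  1  1  0  2  2

2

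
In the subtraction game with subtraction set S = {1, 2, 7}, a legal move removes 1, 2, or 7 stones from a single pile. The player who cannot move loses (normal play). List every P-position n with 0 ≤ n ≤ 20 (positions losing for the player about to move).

G(0) = 0
G(1) = mex{0} = 1
G(2) = mex{1,0} = 2
G(3) = mex{2,1} = 0
G(4) = mex{0,2} = 1
G(5) = mex{1,0} = 2
G(6) = mex{2,1} = 0
G(7) = mex{0,2,0} = 1
G(8) = mex{1,0,1} = 2
G(9) = mex{2,1,2} = 0
G(10) = mex{0,2,0} = 1
G(11) = mex{1,0,1} = 2
G(12) = mex{2,1,2} = 0
G(13) = mex{0,2,0} = 1
G(14) = mex{1,0,1} = 2
G(15) = mex{2,1,2} = 0
G(16) = mex{0,2,0} = 1
G(17) = mex{1,0,1} = 2
G(18) = mex{2,1,2} = 0
G(19) = mex{0,2,0} = 1
G(20) = mex{1,0,1} = 2
P-positions are exactly the n with G(n) = 0.

0, 3, 6, 9, 12, 15, 18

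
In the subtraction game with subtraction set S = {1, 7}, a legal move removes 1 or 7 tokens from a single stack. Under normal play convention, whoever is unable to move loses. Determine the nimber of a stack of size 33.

G(0) = 0
G(1) = mex{0} = 1
G(2) = mex{1} = 0
G(3) = mex{0} = 1
G(4) = mex{1} = 0
G(5) = mex{0} = 1
G(6) = mex{1} = 0
G(7) = mex{0,0} = 1
G(8) = mex{1,1} = 0
G(9) = mex{0,0} = 1
G(10) = mex{1,1} = 0
G(11) = mex{0,0} = 1
G(12) = mex{1,1} = 0
G(13) = mex{0,0} = 1
G(14) = mex{1,1} = 0
G(15) = mex{0,0} = 1
G(16) = mex{1,1} = 0
G(17) = mex{0,0} = 1
G(18) = mex{1,1} = 0
G(19) = mex{0,0} = 1
G(20) = mex{1,1} = 0
G(21) = mex{0,0} = 1
G(22) = mex{1,1} = 0
G(23) = mex{0,0} = 1
G(24) = mex{1,1} = 0
G(25) = mex{0,0} = 1
G(26) = mex{1,1} = 0
G(27) = mex{0,0} = 1
G(28) = mex{1,1} = 0
G(29) = mex{0,0} = 1
G(30) = mex{1,1} = 0
G(31) = mex{0,0} = 1
G(32) = mex{1,1} = 0
G(33) = mex{0,0} = 1

1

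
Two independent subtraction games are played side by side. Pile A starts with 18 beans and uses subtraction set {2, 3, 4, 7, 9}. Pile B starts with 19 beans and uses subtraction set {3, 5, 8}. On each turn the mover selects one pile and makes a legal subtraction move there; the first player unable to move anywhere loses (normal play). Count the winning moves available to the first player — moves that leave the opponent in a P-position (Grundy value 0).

2

Pile A, S = {2, 3, 4, 7, 9}:
n :  0  1  2  3  4  5  6  7  8  9 10 11 12 13 14 15 16 17 18
G :  0  0  1  1  2  2  0  3  1  4  2  0  0  1  1  2  2  0  3
G_A(18) = 3.
Pile B, S = {3, 5, 8}:
n :  0  1  2  3  4  5  6  7  8  9 10 11 12 13 14 15 16 17 18 19
G :  0  0  0  1  1  1  2  2  2  3  3  0  0  0  1  1  1  2  2  2
G_B(19) = 2.
Combined Grundy value = 3 ⊕ 2 = 1.
A winning move leaves total XOR = 0, i.e. changes one component's Grundy value g to g ⊕ X where X is the current total.
Pile A: need g' = 3⊕1 = 2. Options: 18−2→G=2, 18−3→G=2, 18−4→G=1, 18−7→G=0, 18−9→G=4. Hits: 2.
Pile B: need g' = 2⊕1 = 3. Options: 19−3→G=1, 19−5→G=1, 19−8→G=0. Hits: 0.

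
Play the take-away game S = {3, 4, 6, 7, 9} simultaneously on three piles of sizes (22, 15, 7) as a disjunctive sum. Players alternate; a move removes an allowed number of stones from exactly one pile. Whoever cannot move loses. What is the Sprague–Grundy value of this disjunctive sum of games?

0

All piles use S = {3, 4, 6, 7, 9}:
G(0) = 0
G(1) = mex{} = 0
G(2) = mex{} = 0
G(3) = mex{0} = 1
G(4) = mex{0,0} = 1
G(5) = mex{0,0} = 1
G(6) = mex{1,0,0} = 2
G(7) = mex{1,1,0,0} = 2
G(8) = mex{1,1,0,0} = 2
G(9) = mex{2,1,1,0,0} = 3
G(10) = mex{2,2,1,1,0} = 3
G(11) = mex{2,2,1,1,0} = 3
G(12) = mex{3,2,2,1,1} = 0
G(13) = mex{3,3,2,2,1} = 0
G(14) = mex{3,3,2,2,1} = 0
G(15) = mex{0,3,3,2,2} = 1
G(16) = mex{0,0,3,3,2} = 1
G(17) = mex{0,0,3,3,2} = 1
G(18) = mex{1,0,0,3,3} = 2
G(19) = mex{1,1,0,0,3} = 2
G(20) = mex{1,1,0,0,3} = 2
G(21) = mex{2,1,1,0,0} = 3
G(22) = mex{2,2,1,1,0} = 3
Pile A: G(22) = 3.
Pile B: G(15) = 1.
Pile C: G(7) = 2.
Combined Grundy value = 3 ⊕ 1 ⊕ 2 = 0.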